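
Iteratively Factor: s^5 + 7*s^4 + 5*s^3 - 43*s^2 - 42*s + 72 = (s + 3)*(s^4 + 4*s^3 - 7*s^2 - 22*s + 24) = (s + 3)^2*(s^3 + s^2 - 10*s + 8) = (s - 1)*(s + 3)^2*(s^2 + 2*s - 8) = (s - 1)*(s + 3)^2*(s + 4)*(s - 2)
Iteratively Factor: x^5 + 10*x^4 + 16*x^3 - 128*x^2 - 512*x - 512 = (x + 2)*(x^4 + 8*x^3 - 128*x - 256) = (x + 2)*(x + 4)*(x^3 + 4*x^2 - 16*x - 64) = (x - 4)*(x + 2)*(x + 4)*(x^2 + 8*x + 16) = (x - 4)*(x + 2)*(x + 4)^2*(x + 4)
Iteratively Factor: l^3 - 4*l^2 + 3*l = (l - 1)*(l^2 - 3*l) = l*(l - 1)*(l - 3)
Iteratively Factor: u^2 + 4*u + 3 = (u + 3)*(u + 1)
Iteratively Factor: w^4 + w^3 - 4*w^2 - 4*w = (w + 2)*(w^3 - w^2 - 2*w) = w*(w + 2)*(w^2 - w - 2) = w*(w - 2)*(w + 2)*(w + 1)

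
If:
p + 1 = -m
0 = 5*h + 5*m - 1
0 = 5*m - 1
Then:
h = 0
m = 1/5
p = -6/5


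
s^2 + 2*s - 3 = (s - 1)*(s + 3)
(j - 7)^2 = j^2 - 14*j + 49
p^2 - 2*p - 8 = (p - 4)*(p + 2)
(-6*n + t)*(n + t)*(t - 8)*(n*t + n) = -6*n^3*t^2 + 42*n^3*t + 48*n^3 - 5*n^2*t^3 + 35*n^2*t^2 + 40*n^2*t + n*t^4 - 7*n*t^3 - 8*n*t^2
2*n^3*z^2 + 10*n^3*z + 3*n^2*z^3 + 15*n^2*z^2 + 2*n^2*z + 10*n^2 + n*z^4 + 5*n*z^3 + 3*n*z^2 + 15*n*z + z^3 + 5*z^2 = (n + z)*(2*n + z)*(z + 5)*(n*z + 1)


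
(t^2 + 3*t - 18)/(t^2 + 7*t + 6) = (t - 3)/(t + 1)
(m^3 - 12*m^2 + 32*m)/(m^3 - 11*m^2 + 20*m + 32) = m/(m + 1)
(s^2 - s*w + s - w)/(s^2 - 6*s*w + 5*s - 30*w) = (s^2 - s*w + s - w)/(s^2 - 6*s*w + 5*s - 30*w)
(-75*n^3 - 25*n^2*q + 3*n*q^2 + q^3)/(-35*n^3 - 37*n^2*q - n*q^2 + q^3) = (-15*n^2 - 2*n*q + q^2)/(-7*n^2 - 6*n*q + q^2)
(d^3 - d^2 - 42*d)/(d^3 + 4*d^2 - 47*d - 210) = d/(d + 5)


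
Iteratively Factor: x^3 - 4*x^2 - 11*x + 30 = (x - 2)*(x^2 - 2*x - 15) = (x - 2)*(x + 3)*(x - 5)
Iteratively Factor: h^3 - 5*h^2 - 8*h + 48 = (h - 4)*(h^2 - h - 12) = (h - 4)^2*(h + 3)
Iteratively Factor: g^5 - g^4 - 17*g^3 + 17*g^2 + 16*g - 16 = (g + 1)*(g^4 - 2*g^3 - 15*g^2 + 32*g - 16) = (g - 1)*(g + 1)*(g^3 - g^2 - 16*g + 16) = (g - 4)*(g - 1)*(g + 1)*(g^2 + 3*g - 4) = (g - 4)*(g - 1)*(g + 1)*(g + 4)*(g - 1)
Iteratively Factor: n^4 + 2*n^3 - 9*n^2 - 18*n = (n + 2)*(n^3 - 9*n) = (n - 3)*(n + 2)*(n^2 + 3*n) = (n - 3)*(n + 2)*(n + 3)*(n)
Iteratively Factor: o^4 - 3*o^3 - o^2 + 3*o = (o - 3)*(o^3 - o) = o*(o - 3)*(o^2 - 1) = o*(o - 3)*(o - 1)*(o + 1)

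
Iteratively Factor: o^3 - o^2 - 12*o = (o + 3)*(o^2 - 4*o) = o*(o + 3)*(o - 4)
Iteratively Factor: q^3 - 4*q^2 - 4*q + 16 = (q + 2)*(q^2 - 6*q + 8) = (q - 2)*(q + 2)*(q - 4)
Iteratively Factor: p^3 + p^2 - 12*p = (p - 3)*(p^2 + 4*p) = p*(p - 3)*(p + 4)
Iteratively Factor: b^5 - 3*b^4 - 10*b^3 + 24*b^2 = (b - 4)*(b^4 + b^3 - 6*b^2) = (b - 4)*(b + 3)*(b^3 - 2*b^2) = b*(b - 4)*(b + 3)*(b^2 - 2*b) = b^2*(b - 4)*(b + 3)*(b - 2)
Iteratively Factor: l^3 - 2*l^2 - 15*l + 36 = (l - 3)*(l^2 + l - 12) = (l - 3)^2*(l + 4)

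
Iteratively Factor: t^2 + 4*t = (t)*(t + 4)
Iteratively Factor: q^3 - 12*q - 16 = (q + 2)*(q^2 - 2*q - 8) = (q + 2)^2*(q - 4)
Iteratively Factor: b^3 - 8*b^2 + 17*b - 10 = (b - 2)*(b^2 - 6*b + 5) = (b - 2)*(b - 1)*(b - 5)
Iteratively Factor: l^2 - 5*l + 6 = (l - 2)*(l - 3)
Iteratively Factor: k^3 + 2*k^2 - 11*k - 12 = (k + 4)*(k^2 - 2*k - 3) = (k - 3)*(k + 4)*(k + 1)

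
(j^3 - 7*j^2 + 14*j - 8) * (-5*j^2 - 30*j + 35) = -5*j^5 + 5*j^4 + 175*j^3 - 625*j^2 + 730*j - 280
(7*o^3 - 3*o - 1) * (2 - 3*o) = -21*o^4 + 14*o^3 + 9*o^2 - 3*o - 2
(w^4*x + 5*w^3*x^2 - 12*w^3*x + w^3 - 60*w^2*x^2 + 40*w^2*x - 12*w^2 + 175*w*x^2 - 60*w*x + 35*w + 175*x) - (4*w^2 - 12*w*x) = w^4*x + 5*w^3*x^2 - 12*w^3*x + w^3 - 60*w^2*x^2 + 40*w^2*x - 16*w^2 + 175*w*x^2 - 48*w*x + 35*w + 175*x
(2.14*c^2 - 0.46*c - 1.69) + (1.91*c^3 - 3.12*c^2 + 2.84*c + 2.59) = 1.91*c^3 - 0.98*c^2 + 2.38*c + 0.9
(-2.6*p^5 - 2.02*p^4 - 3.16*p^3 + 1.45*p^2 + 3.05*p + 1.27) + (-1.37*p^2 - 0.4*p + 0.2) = -2.6*p^5 - 2.02*p^4 - 3.16*p^3 + 0.0799999999999998*p^2 + 2.65*p + 1.47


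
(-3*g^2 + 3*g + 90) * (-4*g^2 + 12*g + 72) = 12*g^4 - 48*g^3 - 540*g^2 + 1296*g + 6480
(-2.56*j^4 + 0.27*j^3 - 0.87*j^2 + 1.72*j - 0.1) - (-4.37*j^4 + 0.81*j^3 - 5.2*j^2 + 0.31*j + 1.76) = 1.81*j^4 - 0.54*j^3 + 4.33*j^2 + 1.41*j - 1.86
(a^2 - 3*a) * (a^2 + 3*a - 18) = a^4 - 27*a^2 + 54*a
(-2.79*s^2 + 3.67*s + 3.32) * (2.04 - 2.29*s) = 6.3891*s^3 - 14.0959*s^2 - 0.116*s + 6.7728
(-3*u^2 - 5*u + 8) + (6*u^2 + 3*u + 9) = 3*u^2 - 2*u + 17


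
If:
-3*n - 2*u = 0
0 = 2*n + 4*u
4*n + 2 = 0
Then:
No Solution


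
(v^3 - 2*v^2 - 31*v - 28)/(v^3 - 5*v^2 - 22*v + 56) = (v + 1)/(v - 2)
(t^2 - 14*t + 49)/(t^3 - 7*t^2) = (t - 7)/t^2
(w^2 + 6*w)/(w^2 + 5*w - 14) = w*(w + 6)/(w^2 + 5*w - 14)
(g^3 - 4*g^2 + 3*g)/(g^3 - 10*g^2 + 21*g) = (g - 1)/(g - 7)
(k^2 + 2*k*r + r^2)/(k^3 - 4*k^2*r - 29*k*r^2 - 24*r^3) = (-k - r)/(-k^2 + 5*k*r + 24*r^2)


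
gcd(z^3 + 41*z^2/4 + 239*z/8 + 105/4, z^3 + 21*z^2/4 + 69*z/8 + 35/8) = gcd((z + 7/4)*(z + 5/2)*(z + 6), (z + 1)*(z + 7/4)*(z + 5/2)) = z^2 + 17*z/4 + 35/8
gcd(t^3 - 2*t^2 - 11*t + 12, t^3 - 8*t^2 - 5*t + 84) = t^2 - t - 12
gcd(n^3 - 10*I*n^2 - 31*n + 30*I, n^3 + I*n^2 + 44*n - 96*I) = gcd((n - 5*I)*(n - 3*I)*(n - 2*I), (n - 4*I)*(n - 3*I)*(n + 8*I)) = n - 3*I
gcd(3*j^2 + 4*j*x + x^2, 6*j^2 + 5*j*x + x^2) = 3*j + x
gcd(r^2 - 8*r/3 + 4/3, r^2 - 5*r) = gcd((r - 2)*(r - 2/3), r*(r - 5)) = 1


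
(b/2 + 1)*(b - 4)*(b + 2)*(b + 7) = b^4/2 + 7*b^3/2 - 6*b^2 - 50*b - 56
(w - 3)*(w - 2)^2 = w^3 - 7*w^2 + 16*w - 12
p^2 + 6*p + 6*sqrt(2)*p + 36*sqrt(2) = (p + 6)*(p + 6*sqrt(2))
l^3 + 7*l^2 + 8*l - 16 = (l - 1)*(l + 4)^2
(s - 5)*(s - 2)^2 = s^3 - 9*s^2 + 24*s - 20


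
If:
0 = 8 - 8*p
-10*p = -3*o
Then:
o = 10/3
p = 1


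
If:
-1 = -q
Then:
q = 1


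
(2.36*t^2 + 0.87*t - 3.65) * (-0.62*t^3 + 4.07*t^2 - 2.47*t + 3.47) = -1.4632*t^5 + 9.0658*t^4 - 0.0253000000000001*t^3 - 8.8152*t^2 + 12.0344*t - 12.6655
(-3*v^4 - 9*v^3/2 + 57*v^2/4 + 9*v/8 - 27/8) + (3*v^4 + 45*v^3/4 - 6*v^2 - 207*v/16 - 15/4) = 27*v^3/4 + 33*v^2/4 - 189*v/16 - 57/8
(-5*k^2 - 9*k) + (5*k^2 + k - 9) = -8*k - 9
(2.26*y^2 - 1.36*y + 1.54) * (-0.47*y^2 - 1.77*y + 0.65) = -1.0622*y^4 - 3.361*y^3 + 3.1524*y^2 - 3.6098*y + 1.001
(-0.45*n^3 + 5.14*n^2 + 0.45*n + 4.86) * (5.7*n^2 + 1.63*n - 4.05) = -2.565*n^5 + 28.5645*n^4 + 12.7657*n^3 + 7.6185*n^2 + 6.0993*n - 19.683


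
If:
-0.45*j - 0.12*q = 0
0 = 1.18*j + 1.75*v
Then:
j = -1.48305084745763*v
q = 5.5614406779661*v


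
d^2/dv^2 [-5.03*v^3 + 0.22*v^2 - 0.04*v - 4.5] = 0.44 - 30.18*v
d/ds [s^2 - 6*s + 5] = 2*s - 6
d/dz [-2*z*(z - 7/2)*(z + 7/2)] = 49/2 - 6*z^2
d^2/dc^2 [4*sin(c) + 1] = -4*sin(c)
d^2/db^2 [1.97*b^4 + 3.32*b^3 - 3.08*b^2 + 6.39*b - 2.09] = 23.64*b^2 + 19.92*b - 6.16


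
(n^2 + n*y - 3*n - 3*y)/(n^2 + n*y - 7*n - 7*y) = (n - 3)/(n - 7)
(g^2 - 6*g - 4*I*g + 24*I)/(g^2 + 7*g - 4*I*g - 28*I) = (g - 6)/(g + 7)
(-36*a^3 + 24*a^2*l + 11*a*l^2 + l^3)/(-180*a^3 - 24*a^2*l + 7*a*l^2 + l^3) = (a - l)/(5*a - l)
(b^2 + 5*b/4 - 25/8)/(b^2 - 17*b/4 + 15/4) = (b + 5/2)/(b - 3)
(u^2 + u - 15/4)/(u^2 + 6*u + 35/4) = (2*u - 3)/(2*u + 7)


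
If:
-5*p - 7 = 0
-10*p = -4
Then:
No Solution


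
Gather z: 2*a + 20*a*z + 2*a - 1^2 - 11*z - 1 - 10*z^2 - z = 4*a - 10*z^2 + z*(20*a - 12) - 2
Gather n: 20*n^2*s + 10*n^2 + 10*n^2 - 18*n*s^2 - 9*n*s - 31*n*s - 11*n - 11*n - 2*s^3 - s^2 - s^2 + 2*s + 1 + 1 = n^2*(20*s + 20) + n*(-18*s^2 - 40*s - 22) - 2*s^3 - 2*s^2 + 2*s + 2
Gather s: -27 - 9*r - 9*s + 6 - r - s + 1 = -10*r - 10*s - 20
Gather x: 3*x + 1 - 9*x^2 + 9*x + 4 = -9*x^2 + 12*x + 5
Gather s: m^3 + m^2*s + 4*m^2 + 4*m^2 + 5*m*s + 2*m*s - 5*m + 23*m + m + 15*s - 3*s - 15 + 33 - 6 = m^3 + 8*m^2 + 19*m + s*(m^2 + 7*m + 12) + 12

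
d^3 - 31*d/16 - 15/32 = (d - 3/2)*(d + 1/4)*(d + 5/4)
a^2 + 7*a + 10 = (a + 2)*(a + 5)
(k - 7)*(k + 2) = k^2 - 5*k - 14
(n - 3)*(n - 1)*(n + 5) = n^3 + n^2 - 17*n + 15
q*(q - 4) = q^2 - 4*q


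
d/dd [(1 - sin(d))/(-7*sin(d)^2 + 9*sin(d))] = (-7*cos(d) + 14/tan(d) - 9*cos(d)/sin(d)^2)/(7*sin(d) - 9)^2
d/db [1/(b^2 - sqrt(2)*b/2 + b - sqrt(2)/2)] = 2*(-4*b - 2 + sqrt(2))/(2*b^2 - sqrt(2)*b + 2*b - sqrt(2))^2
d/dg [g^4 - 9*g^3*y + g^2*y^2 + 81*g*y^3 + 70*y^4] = 4*g^3 - 27*g^2*y + 2*g*y^2 + 81*y^3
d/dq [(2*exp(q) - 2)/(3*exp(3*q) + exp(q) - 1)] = -12*exp(4*q)/(3*exp(3*q) + exp(q) - 1)^2 + 18*exp(3*q)/(3*exp(3*q) + exp(q) - 1)^2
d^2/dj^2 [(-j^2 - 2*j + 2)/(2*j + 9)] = -74/(8*j^3 + 108*j^2 + 486*j + 729)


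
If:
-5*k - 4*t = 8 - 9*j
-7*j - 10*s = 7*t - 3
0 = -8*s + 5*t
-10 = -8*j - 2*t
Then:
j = 11/8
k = 51/40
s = -5/16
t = -1/2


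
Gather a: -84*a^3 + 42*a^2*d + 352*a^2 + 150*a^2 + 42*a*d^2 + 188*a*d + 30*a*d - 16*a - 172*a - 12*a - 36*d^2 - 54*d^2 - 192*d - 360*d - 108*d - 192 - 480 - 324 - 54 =-84*a^3 + a^2*(42*d + 502) + a*(42*d^2 + 218*d - 200) - 90*d^2 - 660*d - 1050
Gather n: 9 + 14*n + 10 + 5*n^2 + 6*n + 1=5*n^2 + 20*n + 20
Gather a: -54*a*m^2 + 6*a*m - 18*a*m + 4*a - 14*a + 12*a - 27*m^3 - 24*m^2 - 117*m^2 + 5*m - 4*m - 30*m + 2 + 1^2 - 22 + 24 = a*(-54*m^2 - 12*m + 2) - 27*m^3 - 141*m^2 - 29*m + 5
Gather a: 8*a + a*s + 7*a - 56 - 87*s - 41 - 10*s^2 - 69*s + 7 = a*(s + 15) - 10*s^2 - 156*s - 90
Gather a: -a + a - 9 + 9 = 0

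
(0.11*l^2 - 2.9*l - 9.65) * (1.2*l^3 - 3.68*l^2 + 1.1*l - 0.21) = 0.132*l^5 - 3.8848*l^4 - 0.786999999999999*l^3 + 32.2989*l^2 - 10.006*l + 2.0265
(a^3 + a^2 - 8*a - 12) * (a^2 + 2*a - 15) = a^5 + 3*a^4 - 21*a^3 - 43*a^2 + 96*a + 180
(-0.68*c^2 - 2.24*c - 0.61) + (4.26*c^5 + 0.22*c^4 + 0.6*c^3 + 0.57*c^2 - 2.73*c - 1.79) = 4.26*c^5 + 0.22*c^4 + 0.6*c^3 - 0.11*c^2 - 4.97*c - 2.4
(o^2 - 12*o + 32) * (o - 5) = o^3 - 17*o^2 + 92*o - 160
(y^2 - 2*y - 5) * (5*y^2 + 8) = 5*y^4 - 10*y^3 - 17*y^2 - 16*y - 40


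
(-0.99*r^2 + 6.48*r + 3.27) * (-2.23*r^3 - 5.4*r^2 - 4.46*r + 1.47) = 2.2077*r^5 - 9.1044*r^4 - 37.8687*r^3 - 48.0141*r^2 - 5.0586*r + 4.8069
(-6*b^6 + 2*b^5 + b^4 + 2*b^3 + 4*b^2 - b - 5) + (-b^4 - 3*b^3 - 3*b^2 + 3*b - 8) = -6*b^6 + 2*b^5 - b^3 + b^2 + 2*b - 13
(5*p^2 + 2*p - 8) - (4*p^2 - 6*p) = p^2 + 8*p - 8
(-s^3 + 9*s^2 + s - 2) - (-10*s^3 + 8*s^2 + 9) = 9*s^3 + s^2 + s - 11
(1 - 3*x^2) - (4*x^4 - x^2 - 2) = -4*x^4 - 2*x^2 + 3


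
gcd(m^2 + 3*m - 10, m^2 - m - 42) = 1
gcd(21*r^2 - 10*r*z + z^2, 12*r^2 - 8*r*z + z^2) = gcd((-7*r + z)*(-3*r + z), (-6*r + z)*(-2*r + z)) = 1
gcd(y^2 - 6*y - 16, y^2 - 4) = y + 2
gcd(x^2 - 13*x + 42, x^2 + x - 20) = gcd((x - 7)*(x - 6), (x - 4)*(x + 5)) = 1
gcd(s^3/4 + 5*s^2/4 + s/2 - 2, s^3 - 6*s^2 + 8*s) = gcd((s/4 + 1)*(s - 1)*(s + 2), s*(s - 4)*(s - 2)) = 1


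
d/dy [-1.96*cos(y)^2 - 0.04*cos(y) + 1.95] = (3.92*cos(y) + 0.04)*sin(y)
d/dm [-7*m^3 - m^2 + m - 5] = -21*m^2 - 2*m + 1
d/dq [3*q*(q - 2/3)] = 6*q - 2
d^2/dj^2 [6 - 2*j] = 0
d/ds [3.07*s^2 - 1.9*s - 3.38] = 6.14*s - 1.9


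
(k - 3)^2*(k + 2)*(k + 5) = k^4 + k^3 - 23*k^2 + 3*k + 90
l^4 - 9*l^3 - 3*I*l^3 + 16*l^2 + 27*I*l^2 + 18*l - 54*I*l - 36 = (l - 6)*(l - 3)*(l - 2*I)*(l - I)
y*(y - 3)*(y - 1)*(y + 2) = y^4 - 2*y^3 - 5*y^2 + 6*y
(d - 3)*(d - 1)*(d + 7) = d^3 + 3*d^2 - 25*d + 21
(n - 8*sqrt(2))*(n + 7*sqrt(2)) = n^2 - sqrt(2)*n - 112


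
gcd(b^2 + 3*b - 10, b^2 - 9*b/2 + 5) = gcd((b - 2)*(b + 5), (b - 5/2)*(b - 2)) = b - 2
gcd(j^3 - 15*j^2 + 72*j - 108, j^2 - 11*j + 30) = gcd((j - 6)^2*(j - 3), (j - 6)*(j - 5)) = j - 6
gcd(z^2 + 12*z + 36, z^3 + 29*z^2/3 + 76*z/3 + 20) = z + 6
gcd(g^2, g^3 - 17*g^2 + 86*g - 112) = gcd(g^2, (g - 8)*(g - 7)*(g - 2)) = 1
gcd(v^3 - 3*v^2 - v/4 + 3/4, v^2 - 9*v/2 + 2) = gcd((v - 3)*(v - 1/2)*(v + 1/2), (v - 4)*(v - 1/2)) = v - 1/2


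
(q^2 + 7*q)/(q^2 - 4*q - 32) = q*(q + 7)/(q^2 - 4*q - 32)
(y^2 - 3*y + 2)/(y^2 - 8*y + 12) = (y - 1)/(y - 6)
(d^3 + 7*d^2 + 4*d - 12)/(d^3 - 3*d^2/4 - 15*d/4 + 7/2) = 4*(d + 6)/(4*d - 7)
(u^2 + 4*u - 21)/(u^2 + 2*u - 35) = (u - 3)/(u - 5)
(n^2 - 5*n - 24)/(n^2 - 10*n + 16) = (n + 3)/(n - 2)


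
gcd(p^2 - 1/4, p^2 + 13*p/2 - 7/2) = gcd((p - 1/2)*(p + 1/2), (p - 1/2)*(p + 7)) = p - 1/2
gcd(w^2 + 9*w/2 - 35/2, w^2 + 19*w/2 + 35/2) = w + 7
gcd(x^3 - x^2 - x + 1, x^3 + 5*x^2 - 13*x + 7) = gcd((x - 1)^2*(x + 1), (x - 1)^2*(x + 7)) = x^2 - 2*x + 1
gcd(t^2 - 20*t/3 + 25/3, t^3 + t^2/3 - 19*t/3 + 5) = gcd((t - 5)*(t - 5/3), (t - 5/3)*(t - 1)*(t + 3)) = t - 5/3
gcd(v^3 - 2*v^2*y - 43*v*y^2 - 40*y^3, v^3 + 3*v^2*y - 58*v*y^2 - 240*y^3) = -v^2 + 3*v*y + 40*y^2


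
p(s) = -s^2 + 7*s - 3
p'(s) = 7 - 2*s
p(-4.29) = -51.43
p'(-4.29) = 15.58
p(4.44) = 8.37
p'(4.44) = -1.88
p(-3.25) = -36.31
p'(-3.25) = 13.50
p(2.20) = 7.56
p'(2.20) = 2.60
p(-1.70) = -17.79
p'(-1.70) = 10.40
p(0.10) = -2.31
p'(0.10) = 6.80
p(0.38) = -0.48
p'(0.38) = 6.24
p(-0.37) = -5.73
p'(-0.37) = 7.74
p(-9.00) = -147.00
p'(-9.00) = 25.00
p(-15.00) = -333.00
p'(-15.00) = 37.00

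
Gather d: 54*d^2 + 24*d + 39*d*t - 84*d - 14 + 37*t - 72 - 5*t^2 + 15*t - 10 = 54*d^2 + d*(39*t - 60) - 5*t^2 + 52*t - 96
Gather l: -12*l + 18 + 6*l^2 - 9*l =6*l^2 - 21*l + 18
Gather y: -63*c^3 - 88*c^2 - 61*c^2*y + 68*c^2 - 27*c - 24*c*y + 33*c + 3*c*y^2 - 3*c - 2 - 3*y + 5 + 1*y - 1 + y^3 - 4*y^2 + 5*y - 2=-63*c^3 - 20*c^2 + 3*c + y^3 + y^2*(3*c - 4) + y*(-61*c^2 - 24*c + 3)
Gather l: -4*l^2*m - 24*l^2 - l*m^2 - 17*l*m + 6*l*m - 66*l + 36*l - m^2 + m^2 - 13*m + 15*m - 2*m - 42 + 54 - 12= l^2*(-4*m - 24) + l*(-m^2 - 11*m - 30)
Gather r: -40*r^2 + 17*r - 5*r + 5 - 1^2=-40*r^2 + 12*r + 4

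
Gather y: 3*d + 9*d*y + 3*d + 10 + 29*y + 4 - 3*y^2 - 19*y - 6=6*d - 3*y^2 + y*(9*d + 10) + 8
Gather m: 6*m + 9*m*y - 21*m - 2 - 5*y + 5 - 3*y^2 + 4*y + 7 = m*(9*y - 15) - 3*y^2 - y + 10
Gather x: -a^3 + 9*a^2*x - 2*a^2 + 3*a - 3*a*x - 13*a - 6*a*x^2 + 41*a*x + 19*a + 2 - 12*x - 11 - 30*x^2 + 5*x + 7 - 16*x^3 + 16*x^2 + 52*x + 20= -a^3 - 2*a^2 + 9*a - 16*x^3 + x^2*(-6*a - 14) + x*(9*a^2 + 38*a + 45) + 18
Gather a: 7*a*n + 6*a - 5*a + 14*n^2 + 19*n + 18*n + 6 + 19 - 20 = a*(7*n + 1) + 14*n^2 + 37*n + 5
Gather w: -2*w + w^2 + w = w^2 - w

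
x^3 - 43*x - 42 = (x - 7)*(x + 1)*(x + 6)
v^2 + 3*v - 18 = (v - 3)*(v + 6)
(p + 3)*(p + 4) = p^2 + 7*p + 12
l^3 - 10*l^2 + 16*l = l*(l - 8)*(l - 2)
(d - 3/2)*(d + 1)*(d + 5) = d^3 + 9*d^2/2 - 4*d - 15/2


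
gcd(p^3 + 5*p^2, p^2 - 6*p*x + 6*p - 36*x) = 1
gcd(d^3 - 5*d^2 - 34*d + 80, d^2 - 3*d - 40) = d^2 - 3*d - 40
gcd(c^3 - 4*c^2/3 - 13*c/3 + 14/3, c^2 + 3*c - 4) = c - 1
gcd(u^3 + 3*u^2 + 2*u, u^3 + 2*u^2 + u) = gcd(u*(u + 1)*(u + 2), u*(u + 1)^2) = u^2 + u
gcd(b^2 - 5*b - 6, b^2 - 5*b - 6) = b^2 - 5*b - 6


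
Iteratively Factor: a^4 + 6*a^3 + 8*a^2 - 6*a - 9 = (a + 3)*(a^3 + 3*a^2 - a - 3) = (a + 3)^2*(a^2 - 1) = (a + 1)*(a + 3)^2*(a - 1)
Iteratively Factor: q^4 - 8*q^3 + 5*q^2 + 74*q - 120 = (q - 4)*(q^3 - 4*q^2 - 11*q + 30) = (q - 4)*(q + 3)*(q^2 - 7*q + 10) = (q - 5)*(q - 4)*(q + 3)*(q - 2)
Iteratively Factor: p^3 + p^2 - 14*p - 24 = (p + 2)*(p^2 - p - 12) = (p + 2)*(p + 3)*(p - 4)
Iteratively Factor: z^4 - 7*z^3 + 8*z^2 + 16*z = (z - 4)*(z^3 - 3*z^2 - 4*z) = (z - 4)^2*(z^2 + z) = (z - 4)^2*(z + 1)*(z)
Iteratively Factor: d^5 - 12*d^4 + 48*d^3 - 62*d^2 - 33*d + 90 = (d - 2)*(d^4 - 10*d^3 + 28*d^2 - 6*d - 45) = (d - 3)*(d - 2)*(d^3 - 7*d^2 + 7*d + 15) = (d - 3)^2*(d - 2)*(d^2 - 4*d - 5) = (d - 3)^2*(d - 2)*(d + 1)*(d - 5)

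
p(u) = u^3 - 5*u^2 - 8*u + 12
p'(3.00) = -11.00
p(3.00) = -30.00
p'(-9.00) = 325.00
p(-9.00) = -1050.00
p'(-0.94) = 4.05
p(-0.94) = 14.27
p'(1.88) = -16.20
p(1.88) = -14.07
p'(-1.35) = 10.97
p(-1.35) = 11.23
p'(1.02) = -15.08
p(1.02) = -0.30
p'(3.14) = -9.82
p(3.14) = -31.46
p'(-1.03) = 5.48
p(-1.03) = 13.84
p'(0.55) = -12.59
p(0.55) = 6.25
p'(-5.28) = 128.44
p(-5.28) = -232.35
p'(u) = 3*u^2 - 10*u - 8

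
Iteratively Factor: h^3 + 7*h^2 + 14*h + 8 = (h + 4)*(h^2 + 3*h + 2) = (h + 2)*(h + 4)*(h + 1)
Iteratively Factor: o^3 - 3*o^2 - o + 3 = (o - 1)*(o^2 - 2*o - 3) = (o - 3)*(o - 1)*(o + 1)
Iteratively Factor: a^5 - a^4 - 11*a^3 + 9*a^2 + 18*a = (a - 2)*(a^4 + a^3 - 9*a^2 - 9*a) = a*(a - 2)*(a^3 + a^2 - 9*a - 9) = a*(a - 2)*(a + 1)*(a^2 - 9) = a*(a - 2)*(a + 1)*(a + 3)*(a - 3)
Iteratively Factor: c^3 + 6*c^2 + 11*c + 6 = (c + 3)*(c^2 + 3*c + 2) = (c + 1)*(c + 3)*(c + 2)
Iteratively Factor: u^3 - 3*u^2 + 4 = (u - 2)*(u^2 - u - 2) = (u - 2)*(u + 1)*(u - 2)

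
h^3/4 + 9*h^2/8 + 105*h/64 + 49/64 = (h/4 + 1/4)*(h + 7/4)^2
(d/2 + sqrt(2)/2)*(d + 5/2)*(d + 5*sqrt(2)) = d^3/2 + 5*d^2/4 + 3*sqrt(2)*d^2 + 5*d + 15*sqrt(2)*d/2 + 25/2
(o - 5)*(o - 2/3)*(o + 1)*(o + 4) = o^4 - 2*o^3/3 - 21*o^2 - 6*o + 40/3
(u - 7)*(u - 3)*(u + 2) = u^3 - 8*u^2 + u + 42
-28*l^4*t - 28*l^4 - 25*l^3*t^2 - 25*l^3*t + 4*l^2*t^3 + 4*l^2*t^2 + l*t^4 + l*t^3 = (-4*l + t)*(l + t)*(7*l + t)*(l*t + l)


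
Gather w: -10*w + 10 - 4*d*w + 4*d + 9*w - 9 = 4*d + w*(-4*d - 1) + 1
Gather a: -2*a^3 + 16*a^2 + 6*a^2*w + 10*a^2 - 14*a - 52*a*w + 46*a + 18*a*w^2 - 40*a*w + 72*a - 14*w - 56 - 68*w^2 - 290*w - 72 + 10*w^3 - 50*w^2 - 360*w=-2*a^3 + a^2*(6*w + 26) + a*(18*w^2 - 92*w + 104) + 10*w^3 - 118*w^2 - 664*w - 128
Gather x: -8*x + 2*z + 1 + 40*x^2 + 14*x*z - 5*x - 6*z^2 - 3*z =40*x^2 + x*(14*z - 13) - 6*z^2 - z + 1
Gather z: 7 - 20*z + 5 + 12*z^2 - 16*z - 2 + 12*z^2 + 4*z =24*z^2 - 32*z + 10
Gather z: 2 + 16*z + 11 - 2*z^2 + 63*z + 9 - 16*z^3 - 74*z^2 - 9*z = -16*z^3 - 76*z^2 + 70*z + 22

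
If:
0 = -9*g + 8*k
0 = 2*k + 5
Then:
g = -20/9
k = -5/2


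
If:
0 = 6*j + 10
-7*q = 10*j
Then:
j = -5/3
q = 50/21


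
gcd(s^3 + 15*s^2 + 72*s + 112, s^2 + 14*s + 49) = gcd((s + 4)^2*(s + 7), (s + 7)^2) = s + 7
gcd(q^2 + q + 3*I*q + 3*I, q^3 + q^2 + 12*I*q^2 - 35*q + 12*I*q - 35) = q + 1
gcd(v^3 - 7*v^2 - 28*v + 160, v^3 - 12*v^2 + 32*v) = v^2 - 12*v + 32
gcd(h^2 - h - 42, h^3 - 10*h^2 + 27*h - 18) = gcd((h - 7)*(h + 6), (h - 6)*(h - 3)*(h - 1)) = 1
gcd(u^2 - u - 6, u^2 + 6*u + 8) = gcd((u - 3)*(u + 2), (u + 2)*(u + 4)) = u + 2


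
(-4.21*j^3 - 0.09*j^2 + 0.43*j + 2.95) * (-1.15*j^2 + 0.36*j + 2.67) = 4.8415*j^5 - 1.4121*j^4 - 11.7676*j^3 - 3.478*j^2 + 2.2101*j + 7.8765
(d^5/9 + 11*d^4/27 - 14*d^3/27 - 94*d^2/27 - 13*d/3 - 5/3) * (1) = d^5/9 + 11*d^4/27 - 14*d^3/27 - 94*d^2/27 - 13*d/3 - 5/3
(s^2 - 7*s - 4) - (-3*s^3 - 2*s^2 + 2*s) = 3*s^3 + 3*s^2 - 9*s - 4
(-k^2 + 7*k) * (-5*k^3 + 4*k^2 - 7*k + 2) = 5*k^5 - 39*k^4 + 35*k^3 - 51*k^2 + 14*k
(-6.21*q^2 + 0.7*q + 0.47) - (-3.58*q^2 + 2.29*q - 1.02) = -2.63*q^2 - 1.59*q + 1.49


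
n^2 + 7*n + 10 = (n + 2)*(n + 5)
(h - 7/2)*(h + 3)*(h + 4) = h^3 + 7*h^2/2 - 25*h/2 - 42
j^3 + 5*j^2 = j^2*(j + 5)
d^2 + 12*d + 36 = (d + 6)^2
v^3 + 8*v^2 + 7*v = v*(v + 1)*(v + 7)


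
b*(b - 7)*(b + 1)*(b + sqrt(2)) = b^4 - 6*b^3 + sqrt(2)*b^3 - 6*sqrt(2)*b^2 - 7*b^2 - 7*sqrt(2)*b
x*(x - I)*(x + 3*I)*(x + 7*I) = x^4 + 9*I*x^3 - 11*x^2 + 21*I*x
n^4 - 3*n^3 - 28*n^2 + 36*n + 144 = (n - 6)*(n - 3)*(n + 2)*(n + 4)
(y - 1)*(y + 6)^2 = y^3 + 11*y^2 + 24*y - 36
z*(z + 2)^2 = z^3 + 4*z^2 + 4*z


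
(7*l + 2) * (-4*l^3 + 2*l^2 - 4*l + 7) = -28*l^4 + 6*l^3 - 24*l^2 + 41*l + 14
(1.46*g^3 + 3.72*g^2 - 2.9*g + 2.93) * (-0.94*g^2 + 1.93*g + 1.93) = -1.3724*g^5 - 0.679*g^4 + 12.7234*g^3 - 1.1716*g^2 + 0.057900000000001*g + 5.6549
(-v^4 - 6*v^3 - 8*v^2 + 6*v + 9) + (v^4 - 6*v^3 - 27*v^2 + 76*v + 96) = -12*v^3 - 35*v^2 + 82*v + 105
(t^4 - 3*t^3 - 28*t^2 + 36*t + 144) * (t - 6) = t^5 - 9*t^4 - 10*t^3 + 204*t^2 - 72*t - 864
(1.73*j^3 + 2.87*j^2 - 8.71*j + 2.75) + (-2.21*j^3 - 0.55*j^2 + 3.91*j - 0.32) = -0.48*j^3 + 2.32*j^2 - 4.8*j + 2.43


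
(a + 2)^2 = a^2 + 4*a + 4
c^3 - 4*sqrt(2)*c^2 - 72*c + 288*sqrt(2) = (c - 6*sqrt(2))*(c - 4*sqrt(2))*(c + 6*sqrt(2))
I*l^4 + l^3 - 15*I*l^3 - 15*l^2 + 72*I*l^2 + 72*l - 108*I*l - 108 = (l - 6)^2*(l - 3)*(I*l + 1)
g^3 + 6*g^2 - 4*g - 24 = (g - 2)*(g + 2)*(g + 6)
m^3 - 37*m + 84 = (m - 4)*(m - 3)*(m + 7)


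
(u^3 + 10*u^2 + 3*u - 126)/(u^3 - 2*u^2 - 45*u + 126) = (u + 6)/(u - 6)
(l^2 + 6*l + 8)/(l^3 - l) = (l^2 + 6*l + 8)/(l^3 - l)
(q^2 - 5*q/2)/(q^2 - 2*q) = (q - 5/2)/(q - 2)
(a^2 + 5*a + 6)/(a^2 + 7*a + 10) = (a + 3)/(a + 5)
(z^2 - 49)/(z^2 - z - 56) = (z - 7)/(z - 8)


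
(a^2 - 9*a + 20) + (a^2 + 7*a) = 2*a^2 - 2*a + 20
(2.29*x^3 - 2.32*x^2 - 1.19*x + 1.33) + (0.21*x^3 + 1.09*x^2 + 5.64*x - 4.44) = 2.5*x^3 - 1.23*x^2 + 4.45*x - 3.11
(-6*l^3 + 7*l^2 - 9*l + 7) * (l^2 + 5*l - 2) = -6*l^5 - 23*l^4 + 38*l^3 - 52*l^2 + 53*l - 14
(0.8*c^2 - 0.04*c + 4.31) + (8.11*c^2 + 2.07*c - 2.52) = 8.91*c^2 + 2.03*c + 1.79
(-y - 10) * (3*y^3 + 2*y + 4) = -3*y^4 - 30*y^3 - 2*y^2 - 24*y - 40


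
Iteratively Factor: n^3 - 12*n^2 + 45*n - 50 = (n - 5)*(n^2 - 7*n + 10) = (n - 5)^2*(n - 2)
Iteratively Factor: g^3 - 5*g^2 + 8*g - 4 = (g - 2)*(g^2 - 3*g + 2) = (g - 2)^2*(g - 1)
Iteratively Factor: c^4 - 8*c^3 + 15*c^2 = (c)*(c^3 - 8*c^2 + 15*c) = c^2*(c^2 - 8*c + 15) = c^2*(c - 5)*(c - 3)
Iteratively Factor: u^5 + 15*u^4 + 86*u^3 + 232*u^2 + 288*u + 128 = (u + 4)*(u^4 + 11*u^3 + 42*u^2 + 64*u + 32) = (u + 2)*(u + 4)*(u^3 + 9*u^2 + 24*u + 16) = (u + 2)*(u + 4)^2*(u^2 + 5*u + 4) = (u + 2)*(u + 4)^3*(u + 1)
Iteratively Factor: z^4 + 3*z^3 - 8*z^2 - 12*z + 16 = (z + 4)*(z^3 - z^2 - 4*z + 4) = (z - 2)*(z + 4)*(z^2 + z - 2) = (z - 2)*(z - 1)*(z + 4)*(z + 2)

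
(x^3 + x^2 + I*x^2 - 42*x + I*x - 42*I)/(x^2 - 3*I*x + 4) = (x^2 + x - 42)/(x - 4*I)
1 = 1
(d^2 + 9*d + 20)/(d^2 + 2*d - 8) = (d + 5)/(d - 2)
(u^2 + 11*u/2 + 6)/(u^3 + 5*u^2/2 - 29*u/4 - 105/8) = 4*(u + 4)/(4*u^2 + 4*u - 35)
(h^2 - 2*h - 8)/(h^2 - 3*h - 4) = (h + 2)/(h + 1)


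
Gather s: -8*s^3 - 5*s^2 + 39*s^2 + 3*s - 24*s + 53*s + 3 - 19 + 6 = -8*s^3 + 34*s^2 + 32*s - 10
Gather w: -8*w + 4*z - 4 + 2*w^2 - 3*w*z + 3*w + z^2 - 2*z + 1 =2*w^2 + w*(-3*z - 5) + z^2 + 2*z - 3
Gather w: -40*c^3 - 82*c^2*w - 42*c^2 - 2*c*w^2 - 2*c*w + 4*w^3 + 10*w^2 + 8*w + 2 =-40*c^3 - 42*c^2 + 4*w^3 + w^2*(10 - 2*c) + w*(-82*c^2 - 2*c + 8) + 2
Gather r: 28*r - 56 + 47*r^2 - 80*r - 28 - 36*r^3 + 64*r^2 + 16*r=-36*r^3 + 111*r^2 - 36*r - 84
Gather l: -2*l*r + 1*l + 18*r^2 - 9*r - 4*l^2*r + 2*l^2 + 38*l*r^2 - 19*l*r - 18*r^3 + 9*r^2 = l^2*(2 - 4*r) + l*(38*r^2 - 21*r + 1) - 18*r^3 + 27*r^2 - 9*r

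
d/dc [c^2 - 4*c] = 2*c - 4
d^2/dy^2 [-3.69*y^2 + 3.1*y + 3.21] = -7.38000000000000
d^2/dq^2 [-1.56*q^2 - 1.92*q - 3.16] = -3.12000000000000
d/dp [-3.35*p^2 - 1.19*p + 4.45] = -6.7*p - 1.19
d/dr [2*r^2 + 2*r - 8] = 4*r + 2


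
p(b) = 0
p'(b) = 0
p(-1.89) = 0.00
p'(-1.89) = 0.00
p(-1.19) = 0.00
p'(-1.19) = 0.00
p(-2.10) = 0.00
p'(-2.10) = 0.00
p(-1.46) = 0.00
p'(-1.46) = 0.00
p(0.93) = 0.00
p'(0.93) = 0.00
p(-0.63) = 0.00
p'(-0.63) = 0.00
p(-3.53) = 0.00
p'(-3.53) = 0.00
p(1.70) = 0.00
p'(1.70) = 0.00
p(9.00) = 0.00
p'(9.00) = 0.00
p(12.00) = 0.00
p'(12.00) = 0.00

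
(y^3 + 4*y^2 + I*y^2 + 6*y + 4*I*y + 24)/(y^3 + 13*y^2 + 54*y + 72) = (y^2 + I*y + 6)/(y^2 + 9*y + 18)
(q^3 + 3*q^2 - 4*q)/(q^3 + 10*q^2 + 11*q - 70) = q*(q^2 + 3*q - 4)/(q^3 + 10*q^2 + 11*q - 70)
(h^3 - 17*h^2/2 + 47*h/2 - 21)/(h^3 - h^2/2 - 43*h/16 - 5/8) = 8*(2*h^2 - 13*h + 21)/(16*h^2 + 24*h + 5)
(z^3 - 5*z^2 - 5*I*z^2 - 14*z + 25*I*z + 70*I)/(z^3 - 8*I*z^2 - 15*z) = (z^2 - 5*z - 14)/(z*(z - 3*I))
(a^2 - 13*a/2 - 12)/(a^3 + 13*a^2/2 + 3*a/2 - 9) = (a - 8)/(a^2 + 5*a - 6)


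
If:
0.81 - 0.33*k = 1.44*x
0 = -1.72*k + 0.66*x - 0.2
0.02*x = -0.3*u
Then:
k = 0.09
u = -0.04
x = 0.54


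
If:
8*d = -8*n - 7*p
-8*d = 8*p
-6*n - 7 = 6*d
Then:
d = -4/3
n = 1/6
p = 4/3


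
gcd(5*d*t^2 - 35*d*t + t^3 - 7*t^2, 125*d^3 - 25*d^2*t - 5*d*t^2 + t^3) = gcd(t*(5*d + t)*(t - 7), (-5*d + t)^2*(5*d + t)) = 5*d + t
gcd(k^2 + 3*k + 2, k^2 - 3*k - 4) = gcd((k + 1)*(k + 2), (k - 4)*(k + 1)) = k + 1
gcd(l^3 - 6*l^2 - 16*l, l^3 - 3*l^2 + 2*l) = l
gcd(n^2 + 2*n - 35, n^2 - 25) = n - 5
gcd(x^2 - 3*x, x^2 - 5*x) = x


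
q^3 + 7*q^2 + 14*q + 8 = (q + 1)*(q + 2)*(q + 4)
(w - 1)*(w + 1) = w^2 - 1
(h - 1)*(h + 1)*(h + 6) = h^3 + 6*h^2 - h - 6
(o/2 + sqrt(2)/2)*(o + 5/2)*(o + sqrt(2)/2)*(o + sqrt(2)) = o^4/2 + 5*o^3/4 + 5*sqrt(2)*o^3/4 + 2*o^2 + 25*sqrt(2)*o^2/8 + sqrt(2)*o/2 + 5*o + 5*sqrt(2)/4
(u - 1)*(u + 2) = u^2 + u - 2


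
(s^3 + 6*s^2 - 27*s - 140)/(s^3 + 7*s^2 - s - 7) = (s^2 - s - 20)/(s^2 - 1)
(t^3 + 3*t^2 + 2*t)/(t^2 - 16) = t*(t^2 + 3*t + 2)/(t^2 - 16)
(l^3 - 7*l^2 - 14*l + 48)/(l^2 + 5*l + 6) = (l^2 - 10*l + 16)/(l + 2)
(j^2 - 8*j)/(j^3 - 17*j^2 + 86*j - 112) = j/(j^2 - 9*j + 14)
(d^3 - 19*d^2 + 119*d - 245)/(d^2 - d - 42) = (d^2 - 12*d + 35)/(d + 6)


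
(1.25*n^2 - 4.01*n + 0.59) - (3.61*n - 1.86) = 1.25*n^2 - 7.62*n + 2.45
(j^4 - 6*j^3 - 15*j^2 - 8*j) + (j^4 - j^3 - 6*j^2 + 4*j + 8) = 2*j^4 - 7*j^3 - 21*j^2 - 4*j + 8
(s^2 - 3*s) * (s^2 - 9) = s^4 - 3*s^3 - 9*s^2 + 27*s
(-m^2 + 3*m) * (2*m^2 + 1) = -2*m^4 + 6*m^3 - m^2 + 3*m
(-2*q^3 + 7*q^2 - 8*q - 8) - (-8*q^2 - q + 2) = -2*q^3 + 15*q^2 - 7*q - 10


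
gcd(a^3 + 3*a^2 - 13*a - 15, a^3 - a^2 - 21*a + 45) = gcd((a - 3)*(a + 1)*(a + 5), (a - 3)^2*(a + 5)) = a^2 + 2*a - 15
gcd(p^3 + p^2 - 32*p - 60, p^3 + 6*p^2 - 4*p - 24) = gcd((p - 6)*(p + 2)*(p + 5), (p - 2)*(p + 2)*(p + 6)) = p + 2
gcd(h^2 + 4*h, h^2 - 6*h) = h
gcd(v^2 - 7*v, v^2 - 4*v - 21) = v - 7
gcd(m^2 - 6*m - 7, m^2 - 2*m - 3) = m + 1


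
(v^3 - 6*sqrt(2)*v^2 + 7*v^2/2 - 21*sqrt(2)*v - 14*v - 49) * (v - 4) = v^4 - 6*sqrt(2)*v^3 - v^3/2 - 28*v^2 + 3*sqrt(2)*v^2 + 7*v + 84*sqrt(2)*v + 196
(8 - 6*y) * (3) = 24 - 18*y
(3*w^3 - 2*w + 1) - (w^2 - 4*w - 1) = 3*w^3 - w^2 + 2*w + 2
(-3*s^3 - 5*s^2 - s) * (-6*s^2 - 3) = 18*s^5 + 30*s^4 + 15*s^3 + 15*s^2 + 3*s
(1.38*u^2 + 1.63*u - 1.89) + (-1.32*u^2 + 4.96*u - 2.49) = 0.0599999999999998*u^2 + 6.59*u - 4.38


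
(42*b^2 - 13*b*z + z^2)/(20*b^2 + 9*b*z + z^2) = (42*b^2 - 13*b*z + z^2)/(20*b^2 + 9*b*z + z^2)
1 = 1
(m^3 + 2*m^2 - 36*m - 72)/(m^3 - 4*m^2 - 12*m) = (m + 6)/m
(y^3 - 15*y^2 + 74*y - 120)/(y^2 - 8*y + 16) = (y^2 - 11*y + 30)/(y - 4)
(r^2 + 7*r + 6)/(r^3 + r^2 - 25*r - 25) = (r + 6)/(r^2 - 25)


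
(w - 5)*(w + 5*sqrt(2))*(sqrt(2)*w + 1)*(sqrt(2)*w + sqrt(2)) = 2*w^4 - 8*w^3 + 11*sqrt(2)*w^3 - 44*sqrt(2)*w^2 - 55*sqrt(2)*w - 40*w - 50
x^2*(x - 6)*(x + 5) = x^4 - x^3 - 30*x^2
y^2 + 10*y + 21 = (y + 3)*(y + 7)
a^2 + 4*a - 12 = (a - 2)*(a + 6)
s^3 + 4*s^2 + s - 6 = (s - 1)*(s + 2)*(s + 3)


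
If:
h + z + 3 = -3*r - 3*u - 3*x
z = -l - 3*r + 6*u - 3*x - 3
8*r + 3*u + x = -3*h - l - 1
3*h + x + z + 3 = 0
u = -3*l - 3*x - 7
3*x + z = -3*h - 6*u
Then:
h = 900/379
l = -4887/758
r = -301/758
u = -743/758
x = 1683/379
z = -5520/379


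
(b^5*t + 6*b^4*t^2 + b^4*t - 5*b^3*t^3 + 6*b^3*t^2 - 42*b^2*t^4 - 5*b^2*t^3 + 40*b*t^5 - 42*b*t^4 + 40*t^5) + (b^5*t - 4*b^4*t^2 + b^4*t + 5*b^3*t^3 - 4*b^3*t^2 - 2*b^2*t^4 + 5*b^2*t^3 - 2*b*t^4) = 2*b^5*t + 2*b^4*t^2 + 2*b^4*t + 2*b^3*t^2 - 44*b^2*t^4 + 40*b*t^5 - 44*b*t^4 + 40*t^5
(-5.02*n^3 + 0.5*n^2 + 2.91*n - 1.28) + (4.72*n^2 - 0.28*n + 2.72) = -5.02*n^3 + 5.22*n^2 + 2.63*n + 1.44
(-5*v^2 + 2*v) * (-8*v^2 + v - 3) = 40*v^4 - 21*v^3 + 17*v^2 - 6*v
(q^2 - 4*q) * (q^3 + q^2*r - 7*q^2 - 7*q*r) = q^5 + q^4*r - 11*q^4 - 11*q^3*r + 28*q^3 + 28*q^2*r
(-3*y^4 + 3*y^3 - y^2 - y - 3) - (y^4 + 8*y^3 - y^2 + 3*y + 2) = -4*y^4 - 5*y^3 - 4*y - 5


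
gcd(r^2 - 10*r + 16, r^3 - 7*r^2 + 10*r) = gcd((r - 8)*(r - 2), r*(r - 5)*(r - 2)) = r - 2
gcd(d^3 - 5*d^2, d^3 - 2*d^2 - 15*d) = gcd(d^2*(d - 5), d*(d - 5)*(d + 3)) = d^2 - 5*d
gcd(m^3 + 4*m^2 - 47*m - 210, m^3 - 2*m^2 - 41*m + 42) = m^2 - m - 42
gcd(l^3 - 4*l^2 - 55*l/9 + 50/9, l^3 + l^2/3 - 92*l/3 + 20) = l^2 - 17*l/3 + 10/3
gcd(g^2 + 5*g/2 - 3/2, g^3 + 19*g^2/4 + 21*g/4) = g + 3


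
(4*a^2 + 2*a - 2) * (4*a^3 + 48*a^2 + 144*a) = 16*a^5 + 200*a^4 + 664*a^3 + 192*a^2 - 288*a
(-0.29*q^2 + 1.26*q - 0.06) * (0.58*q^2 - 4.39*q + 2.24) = -0.1682*q^4 + 2.0039*q^3 - 6.2158*q^2 + 3.0858*q - 0.1344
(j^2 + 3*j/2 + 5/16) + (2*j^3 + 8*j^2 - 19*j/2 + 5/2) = 2*j^3 + 9*j^2 - 8*j + 45/16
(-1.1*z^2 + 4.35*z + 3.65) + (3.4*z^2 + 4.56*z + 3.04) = 2.3*z^2 + 8.91*z + 6.69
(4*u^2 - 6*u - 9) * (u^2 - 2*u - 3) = 4*u^4 - 14*u^3 - 9*u^2 + 36*u + 27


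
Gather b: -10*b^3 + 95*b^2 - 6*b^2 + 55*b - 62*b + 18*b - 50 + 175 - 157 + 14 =-10*b^3 + 89*b^2 + 11*b - 18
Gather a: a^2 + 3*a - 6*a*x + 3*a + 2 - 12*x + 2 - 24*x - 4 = a^2 + a*(6 - 6*x) - 36*x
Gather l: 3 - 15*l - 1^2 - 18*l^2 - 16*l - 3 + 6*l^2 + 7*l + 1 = -12*l^2 - 24*l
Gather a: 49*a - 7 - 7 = 49*a - 14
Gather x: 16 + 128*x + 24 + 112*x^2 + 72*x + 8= 112*x^2 + 200*x + 48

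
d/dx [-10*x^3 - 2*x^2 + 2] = 2*x*(-15*x - 2)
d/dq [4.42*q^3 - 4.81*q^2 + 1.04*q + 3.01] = 13.26*q^2 - 9.62*q + 1.04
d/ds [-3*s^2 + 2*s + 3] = 2 - 6*s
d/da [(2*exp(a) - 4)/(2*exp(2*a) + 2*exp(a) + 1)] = (-4*exp(2*a) + 16*exp(a) + 10)*exp(a)/(4*exp(4*a) + 8*exp(3*a) + 8*exp(2*a) + 4*exp(a) + 1)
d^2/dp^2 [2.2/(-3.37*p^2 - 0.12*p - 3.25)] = (49.97036*p^2 + 1.77936*p - 2.2*(6.74*p + 0.12)*(13.48*p + 0.24) + 48.191)/(3.37*p^2 + 0.12*p + 3.25)^3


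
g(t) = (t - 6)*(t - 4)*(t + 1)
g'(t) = (t - 6)*(t - 4) + (t - 6)*(t + 1) + (t - 4)*(t + 1)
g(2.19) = 22.00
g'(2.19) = -11.03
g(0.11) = 25.43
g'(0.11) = 12.06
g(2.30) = 20.76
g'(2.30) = -11.53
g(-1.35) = -13.76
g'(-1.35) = 43.77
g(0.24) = 26.86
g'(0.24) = 9.85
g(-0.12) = 22.19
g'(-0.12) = 16.20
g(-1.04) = -1.42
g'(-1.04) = 35.96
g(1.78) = 26.04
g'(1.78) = -8.53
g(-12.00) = -3168.00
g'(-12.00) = 662.00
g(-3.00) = -126.00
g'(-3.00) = 95.00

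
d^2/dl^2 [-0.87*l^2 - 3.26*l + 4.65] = -1.74000000000000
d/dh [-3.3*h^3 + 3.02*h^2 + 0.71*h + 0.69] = -9.9*h^2 + 6.04*h + 0.71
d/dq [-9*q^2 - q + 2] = -18*q - 1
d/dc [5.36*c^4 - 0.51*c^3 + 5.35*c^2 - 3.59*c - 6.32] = 21.44*c^3 - 1.53*c^2 + 10.7*c - 3.59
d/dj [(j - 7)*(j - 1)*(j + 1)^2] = 4*j^3 - 18*j^2 - 16*j + 6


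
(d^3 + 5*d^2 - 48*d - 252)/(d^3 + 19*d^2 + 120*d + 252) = (d - 7)/(d + 7)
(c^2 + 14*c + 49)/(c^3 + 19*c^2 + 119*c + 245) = 1/(c + 5)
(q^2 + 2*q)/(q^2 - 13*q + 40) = q*(q + 2)/(q^2 - 13*q + 40)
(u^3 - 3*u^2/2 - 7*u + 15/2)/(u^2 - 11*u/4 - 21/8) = 4*(-2*u^3 + 3*u^2 + 14*u - 15)/(-8*u^2 + 22*u + 21)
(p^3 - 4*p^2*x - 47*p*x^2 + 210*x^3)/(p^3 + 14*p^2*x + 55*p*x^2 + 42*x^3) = (p^2 - 11*p*x + 30*x^2)/(p^2 + 7*p*x + 6*x^2)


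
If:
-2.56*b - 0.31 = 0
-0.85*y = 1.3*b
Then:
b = -0.12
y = 0.19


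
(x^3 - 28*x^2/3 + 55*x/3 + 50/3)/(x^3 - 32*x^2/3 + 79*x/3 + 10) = (3*x^2 - 13*x - 10)/(3*x^2 - 17*x - 6)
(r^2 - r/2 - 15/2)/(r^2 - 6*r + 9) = (r + 5/2)/(r - 3)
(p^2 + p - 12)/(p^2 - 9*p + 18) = (p + 4)/(p - 6)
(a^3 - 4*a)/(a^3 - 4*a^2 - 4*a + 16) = a/(a - 4)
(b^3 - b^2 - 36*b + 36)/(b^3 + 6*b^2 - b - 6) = (b - 6)/(b + 1)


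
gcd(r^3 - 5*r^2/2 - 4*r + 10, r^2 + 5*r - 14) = r - 2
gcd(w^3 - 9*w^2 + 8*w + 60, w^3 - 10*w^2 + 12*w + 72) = w^2 - 4*w - 12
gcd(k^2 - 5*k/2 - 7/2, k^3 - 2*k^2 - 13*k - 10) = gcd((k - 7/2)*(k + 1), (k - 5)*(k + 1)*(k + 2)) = k + 1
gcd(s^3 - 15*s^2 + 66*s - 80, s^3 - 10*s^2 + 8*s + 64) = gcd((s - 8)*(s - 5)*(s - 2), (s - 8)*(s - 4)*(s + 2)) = s - 8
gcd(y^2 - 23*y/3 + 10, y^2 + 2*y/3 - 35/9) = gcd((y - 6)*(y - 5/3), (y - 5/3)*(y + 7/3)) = y - 5/3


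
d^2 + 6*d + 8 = (d + 2)*(d + 4)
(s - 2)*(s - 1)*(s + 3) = s^3 - 7*s + 6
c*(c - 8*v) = c^2 - 8*c*v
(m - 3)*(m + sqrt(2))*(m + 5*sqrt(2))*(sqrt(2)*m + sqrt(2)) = sqrt(2)*m^4 - 2*sqrt(2)*m^3 + 12*m^3 - 24*m^2 + 7*sqrt(2)*m^2 - 36*m - 20*sqrt(2)*m - 30*sqrt(2)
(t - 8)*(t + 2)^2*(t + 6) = t^4 + 2*t^3 - 52*t^2 - 200*t - 192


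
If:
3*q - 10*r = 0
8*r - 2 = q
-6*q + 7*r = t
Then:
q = 10/7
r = 3/7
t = -39/7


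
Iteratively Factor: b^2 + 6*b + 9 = (b + 3)*(b + 3)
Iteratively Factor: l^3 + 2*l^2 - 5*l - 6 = (l + 1)*(l^2 + l - 6) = (l + 1)*(l + 3)*(l - 2)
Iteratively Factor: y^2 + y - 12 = (y - 3)*(y + 4)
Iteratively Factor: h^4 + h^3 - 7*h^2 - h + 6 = (h + 3)*(h^3 - 2*h^2 - h + 2) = (h - 1)*(h + 3)*(h^2 - h - 2) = (h - 2)*(h - 1)*(h + 3)*(h + 1)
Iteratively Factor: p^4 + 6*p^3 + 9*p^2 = (p + 3)*(p^3 + 3*p^2) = p*(p + 3)*(p^2 + 3*p) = p*(p + 3)^2*(p)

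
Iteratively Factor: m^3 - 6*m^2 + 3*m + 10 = (m - 2)*(m^2 - 4*m - 5) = (m - 2)*(m + 1)*(m - 5)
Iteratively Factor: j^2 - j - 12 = (j + 3)*(j - 4)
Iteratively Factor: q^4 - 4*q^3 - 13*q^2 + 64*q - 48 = (q - 4)*(q^3 - 13*q + 12) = (q - 4)*(q - 1)*(q^2 + q - 12) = (q - 4)*(q - 1)*(q + 4)*(q - 3)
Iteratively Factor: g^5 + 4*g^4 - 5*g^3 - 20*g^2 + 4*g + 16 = (g + 4)*(g^4 - 5*g^2 + 4) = (g + 1)*(g + 4)*(g^3 - g^2 - 4*g + 4) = (g + 1)*(g + 2)*(g + 4)*(g^2 - 3*g + 2) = (g - 1)*(g + 1)*(g + 2)*(g + 4)*(g - 2)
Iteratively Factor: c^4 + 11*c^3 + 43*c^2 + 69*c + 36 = (c + 3)*(c^3 + 8*c^2 + 19*c + 12) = (c + 3)^2*(c^2 + 5*c + 4) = (c + 1)*(c + 3)^2*(c + 4)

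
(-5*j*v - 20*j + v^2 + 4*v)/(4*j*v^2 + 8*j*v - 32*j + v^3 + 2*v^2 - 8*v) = (-5*j + v)/(4*j*v - 8*j + v^2 - 2*v)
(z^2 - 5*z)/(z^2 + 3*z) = (z - 5)/(z + 3)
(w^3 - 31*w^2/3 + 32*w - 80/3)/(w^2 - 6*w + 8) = (3*w^2 - 19*w + 20)/(3*(w - 2))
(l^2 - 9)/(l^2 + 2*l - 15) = (l + 3)/(l + 5)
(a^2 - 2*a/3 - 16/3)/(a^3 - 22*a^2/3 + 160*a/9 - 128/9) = 3*(a + 2)/(3*a^2 - 14*a + 16)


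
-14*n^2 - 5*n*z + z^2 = (-7*n + z)*(2*n + z)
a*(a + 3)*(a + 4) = a^3 + 7*a^2 + 12*a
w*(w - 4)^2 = w^3 - 8*w^2 + 16*w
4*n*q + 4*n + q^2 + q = (4*n + q)*(q + 1)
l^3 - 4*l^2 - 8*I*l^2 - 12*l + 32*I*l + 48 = (l - 4)*(l - 6*I)*(l - 2*I)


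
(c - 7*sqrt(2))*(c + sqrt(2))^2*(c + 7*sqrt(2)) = c^4 + 2*sqrt(2)*c^3 - 96*c^2 - 196*sqrt(2)*c - 196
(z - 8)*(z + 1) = z^2 - 7*z - 8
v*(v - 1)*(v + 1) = v^3 - v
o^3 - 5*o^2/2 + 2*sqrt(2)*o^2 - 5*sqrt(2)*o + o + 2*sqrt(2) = (o - 2)*(o - 1/2)*(o + 2*sqrt(2))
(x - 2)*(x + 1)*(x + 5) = x^3 + 4*x^2 - 7*x - 10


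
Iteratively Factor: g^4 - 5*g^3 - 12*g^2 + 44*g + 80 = (g + 2)*(g^3 - 7*g^2 + 2*g + 40) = (g - 5)*(g + 2)*(g^2 - 2*g - 8) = (g - 5)*(g - 4)*(g + 2)*(g + 2)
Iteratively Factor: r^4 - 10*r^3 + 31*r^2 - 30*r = (r)*(r^3 - 10*r^2 + 31*r - 30) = r*(r - 3)*(r^2 - 7*r + 10) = r*(r - 5)*(r - 3)*(r - 2)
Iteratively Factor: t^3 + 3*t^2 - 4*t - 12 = (t - 2)*(t^2 + 5*t + 6) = (t - 2)*(t + 3)*(t + 2)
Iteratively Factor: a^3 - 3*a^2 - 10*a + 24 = (a - 4)*(a^2 + a - 6) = (a - 4)*(a - 2)*(a + 3)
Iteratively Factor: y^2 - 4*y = (y - 4)*(y)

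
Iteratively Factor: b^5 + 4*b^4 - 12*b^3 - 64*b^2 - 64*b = (b + 2)*(b^4 + 2*b^3 - 16*b^2 - 32*b) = b*(b + 2)*(b^3 + 2*b^2 - 16*b - 32) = b*(b + 2)^2*(b^2 - 16) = b*(b + 2)^2*(b + 4)*(b - 4)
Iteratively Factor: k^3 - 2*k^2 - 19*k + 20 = (k - 5)*(k^2 + 3*k - 4) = (k - 5)*(k + 4)*(k - 1)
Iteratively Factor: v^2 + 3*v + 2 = (v + 1)*(v + 2)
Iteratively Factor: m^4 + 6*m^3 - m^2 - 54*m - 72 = (m + 4)*(m^3 + 2*m^2 - 9*m - 18) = (m + 3)*(m + 4)*(m^2 - m - 6) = (m + 2)*(m + 3)*(m + 4)*(m - 3)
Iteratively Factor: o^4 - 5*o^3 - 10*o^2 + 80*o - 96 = (o - 4)*(o^3 - o^2 - 14*o + 24) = (o - 4)*(o + 4)*(o^2 - 5*o + 6) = (o - 4)*(o - 3)*(o + 4)*(o - 2)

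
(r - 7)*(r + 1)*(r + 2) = r^3 - 4*r^2 - 19*r - 14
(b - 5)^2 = b^2 - 10*b + 25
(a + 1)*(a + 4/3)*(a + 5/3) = a^3 + 4*a^2 + 47*a/9 + 20/9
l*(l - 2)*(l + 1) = l^3 - l^2 - 2*l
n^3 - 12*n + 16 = (n - 2)^2*(n + 4)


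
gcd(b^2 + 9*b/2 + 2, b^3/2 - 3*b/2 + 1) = 1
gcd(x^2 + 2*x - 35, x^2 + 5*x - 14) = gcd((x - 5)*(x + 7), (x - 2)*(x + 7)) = x + 7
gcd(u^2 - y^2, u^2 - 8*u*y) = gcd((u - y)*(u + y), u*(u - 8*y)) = 1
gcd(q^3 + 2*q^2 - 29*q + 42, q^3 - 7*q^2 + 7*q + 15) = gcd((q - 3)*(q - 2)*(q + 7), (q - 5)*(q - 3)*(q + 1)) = q - 3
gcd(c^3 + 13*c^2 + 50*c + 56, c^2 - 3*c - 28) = c + 4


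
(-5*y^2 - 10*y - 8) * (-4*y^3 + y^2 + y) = 20*y^5 + 35*y^4 + 17*y^3 - 18*y^2 - 8*y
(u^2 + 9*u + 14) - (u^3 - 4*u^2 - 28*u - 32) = -u^3 + 5*u^2 + 37*u + 46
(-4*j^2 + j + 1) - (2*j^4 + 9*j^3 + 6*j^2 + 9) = -2*j^4 - 9*j^3 - 10*j^2 + j - 8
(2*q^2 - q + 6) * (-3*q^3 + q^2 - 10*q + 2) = -6*q^5 + 5*q^4 - 39*q^3 + 20*q^2 - 62*q + 12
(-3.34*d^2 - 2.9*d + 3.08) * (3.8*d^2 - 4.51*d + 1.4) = -12.692*d^4 + 4.0434*d^3 + 20.107*d^2 - 17.9508*d + 4.312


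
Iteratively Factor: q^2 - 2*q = (q)*(q - 2)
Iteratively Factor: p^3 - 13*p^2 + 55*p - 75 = (p - 5)*(p^2 - 8*p + 15) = (p - 5)^2*(p - 3)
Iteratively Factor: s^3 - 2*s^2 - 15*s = (s)*(s^2 - 2*s - 15) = s*(s + 3)*(s - 5)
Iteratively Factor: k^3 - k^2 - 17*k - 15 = (k - 5)*(k^2 + 4*k + 3) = (k - 5)*(k + 1)*(k + 3)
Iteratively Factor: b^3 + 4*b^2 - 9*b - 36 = (b + 3)*(b^2 + b - 12) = (b + 3)*(b + 4)*(b - 3)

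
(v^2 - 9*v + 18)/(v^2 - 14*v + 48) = (v - 3)/(v - 8)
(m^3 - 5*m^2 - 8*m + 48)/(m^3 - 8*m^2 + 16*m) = (m + 3)/m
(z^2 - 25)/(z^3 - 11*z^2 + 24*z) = (z^2 - 25)/(z*(z^2 - 11*z + 24))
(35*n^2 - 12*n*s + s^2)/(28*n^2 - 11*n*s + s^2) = (-5*n + s)/(-4*n + s)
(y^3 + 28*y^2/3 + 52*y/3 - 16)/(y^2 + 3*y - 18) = (3*y^2 + 10*y - 8)/(3*(y - 3))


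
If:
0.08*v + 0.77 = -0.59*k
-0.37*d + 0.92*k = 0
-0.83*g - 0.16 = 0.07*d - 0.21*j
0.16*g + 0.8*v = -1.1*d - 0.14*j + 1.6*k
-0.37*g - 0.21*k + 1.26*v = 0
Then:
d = -3.35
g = 1.86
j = 6.98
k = -1.35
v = 0.32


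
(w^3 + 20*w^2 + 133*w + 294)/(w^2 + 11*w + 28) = (w^2 + 13*w + 42)/(w + 4)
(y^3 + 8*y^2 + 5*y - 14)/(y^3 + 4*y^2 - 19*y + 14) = (y + 2)/(y - 2)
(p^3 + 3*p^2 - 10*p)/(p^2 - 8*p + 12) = p*(p + 5)/(p - 6)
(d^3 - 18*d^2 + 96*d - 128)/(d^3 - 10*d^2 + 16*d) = (d - 8)/d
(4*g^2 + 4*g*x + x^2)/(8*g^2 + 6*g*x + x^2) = (2*g + x)/(4*g + x)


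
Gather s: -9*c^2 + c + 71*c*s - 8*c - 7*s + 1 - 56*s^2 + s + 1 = -9*c^2 - 7*c - 56*s^2 + s*(71*c - 6) + 2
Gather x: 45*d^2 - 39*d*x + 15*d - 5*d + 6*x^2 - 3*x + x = 45*d^2 + 10*d + 6*x^2 + x*(-39*d - 2)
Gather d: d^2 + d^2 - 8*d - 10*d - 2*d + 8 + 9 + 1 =2*d^2 - 20*d + 18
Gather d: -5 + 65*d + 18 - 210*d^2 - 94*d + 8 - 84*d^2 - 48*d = -294*d^2 - 77*d + 21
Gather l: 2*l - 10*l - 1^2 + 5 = 4 - 8*l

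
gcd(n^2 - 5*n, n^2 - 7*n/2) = n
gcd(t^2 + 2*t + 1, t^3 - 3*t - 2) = t^2 + 2*t + 1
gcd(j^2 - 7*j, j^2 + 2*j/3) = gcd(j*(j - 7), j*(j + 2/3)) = j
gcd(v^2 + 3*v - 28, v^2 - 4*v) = v - 4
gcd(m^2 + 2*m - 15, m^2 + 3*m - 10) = m + 5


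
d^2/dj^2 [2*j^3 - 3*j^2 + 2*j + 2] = 12*j - 6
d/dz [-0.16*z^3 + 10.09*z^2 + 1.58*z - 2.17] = -0.48*z^2 + 20.18*z + 1.58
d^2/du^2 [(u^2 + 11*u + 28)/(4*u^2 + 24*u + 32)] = 5/(2*(u^3 + 6*u^2 + 12*u + 8))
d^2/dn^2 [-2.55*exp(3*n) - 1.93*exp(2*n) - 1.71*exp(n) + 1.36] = (-22.95*exp(2*n) - 7.72*exp(n) - 1.71)*exp(n)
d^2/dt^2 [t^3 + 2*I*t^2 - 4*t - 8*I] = 6*t + 4*I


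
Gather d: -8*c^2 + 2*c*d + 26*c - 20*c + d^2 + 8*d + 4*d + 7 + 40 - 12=-8*c^2 + 6*c + d^2 + d*(2*c + 12) + 35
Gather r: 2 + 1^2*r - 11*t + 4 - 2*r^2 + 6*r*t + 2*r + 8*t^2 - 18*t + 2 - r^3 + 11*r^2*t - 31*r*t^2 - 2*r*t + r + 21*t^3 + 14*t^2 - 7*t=-r^3 + r^2*(11*t - 2) + r*(-31*t^2 + 4*t + 4) + 21*t^3 + 22*t^2 - 36*t + 8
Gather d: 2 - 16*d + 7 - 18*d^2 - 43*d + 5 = -18*d^2 - 59*d + 14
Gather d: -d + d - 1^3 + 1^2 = 0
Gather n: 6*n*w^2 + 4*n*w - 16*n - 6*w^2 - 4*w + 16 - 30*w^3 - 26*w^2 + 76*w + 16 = n*(6*w^2 + 4*w - 16) - 30*w^3 - 32*w^2 + 72*w + 32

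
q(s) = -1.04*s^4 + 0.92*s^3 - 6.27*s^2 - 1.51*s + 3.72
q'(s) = -4.16*s^3 + 2.76*s^2 - 12.54*s - 1.51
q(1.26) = -8.92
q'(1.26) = -21.25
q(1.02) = -4.49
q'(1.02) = -15.84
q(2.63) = -76.64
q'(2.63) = -91.08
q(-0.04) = 3.77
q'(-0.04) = -1.00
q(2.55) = -69.62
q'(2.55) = -84.52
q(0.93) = -3.15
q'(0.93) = -14.13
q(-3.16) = -186.85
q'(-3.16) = 196.94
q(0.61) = 0.53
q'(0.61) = -9.08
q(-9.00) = -7984.68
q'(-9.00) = 3367.55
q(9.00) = -6670.50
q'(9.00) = -2923.45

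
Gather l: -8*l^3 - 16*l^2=-8*l^3 - 16*l^2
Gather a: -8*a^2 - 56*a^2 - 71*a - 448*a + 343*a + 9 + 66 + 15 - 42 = -64*a^2 - 176*a + 48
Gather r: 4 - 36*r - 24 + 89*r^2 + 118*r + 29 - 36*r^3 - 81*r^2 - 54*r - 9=-36*r^3 + 8*r^2 + 28*r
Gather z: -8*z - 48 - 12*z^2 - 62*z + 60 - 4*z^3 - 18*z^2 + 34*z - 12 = -4*z^3 - 30*z^2 - 36*z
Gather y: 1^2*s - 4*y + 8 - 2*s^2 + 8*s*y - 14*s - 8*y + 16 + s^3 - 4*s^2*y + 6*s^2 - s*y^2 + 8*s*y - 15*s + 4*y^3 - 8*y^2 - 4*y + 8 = s^3 + 4*s^2 - 28*s + 4*y^3 + y^2*(-s - 8) + y*(-4*s^2 + 16*s - 16) + 32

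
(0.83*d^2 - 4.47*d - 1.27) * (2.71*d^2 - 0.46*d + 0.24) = 2.2493*d^4 - 12.4955*d^3 - 1.1863*d^2 - 0.4886*d - 0.3048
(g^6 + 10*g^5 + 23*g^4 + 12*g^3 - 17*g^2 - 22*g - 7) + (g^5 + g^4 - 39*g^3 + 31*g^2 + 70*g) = g^6 + 11*g^5 + 24*g^4 - 27*g^3 + 14*g^2 + 48*g - 7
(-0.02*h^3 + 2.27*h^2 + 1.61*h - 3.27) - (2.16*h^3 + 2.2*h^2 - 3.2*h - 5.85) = -2.18*h^3 + 0.0699999999999998*h^2 + 4.81*h + 2.58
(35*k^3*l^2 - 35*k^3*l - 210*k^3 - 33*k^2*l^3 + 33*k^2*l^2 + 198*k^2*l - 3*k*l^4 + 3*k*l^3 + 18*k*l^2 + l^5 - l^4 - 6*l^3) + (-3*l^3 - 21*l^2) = 35*k^3*l^2 - 35*k^3*l - 210*k^3 - 33*k^2*l^3 + 33*k^2*l^2 + 198*k^2*l - 3*k*l^4 + 3*k*l^3 + 18*k*l^2 + l^5 - l^4 - 9*l^3 - 21*l^2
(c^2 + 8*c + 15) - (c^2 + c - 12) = 7*c + 27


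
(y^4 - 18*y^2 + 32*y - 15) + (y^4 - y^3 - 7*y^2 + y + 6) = 2*y^4 - y^3 - 25*y^2 + 33*y - 9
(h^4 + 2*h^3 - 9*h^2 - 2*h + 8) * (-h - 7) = -h^5 - 9*h^4 - 5*h^3 + 65*h^2 + 6*h - 56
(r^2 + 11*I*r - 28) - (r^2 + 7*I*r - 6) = 4*I*r - 22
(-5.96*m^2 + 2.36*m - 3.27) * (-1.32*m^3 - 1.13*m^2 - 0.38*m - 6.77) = 7.8672*m^5 + 3.6196*m^4 + 3.9144*m^3 + 43.1475*m^2 - 14.7346*m + 22.1379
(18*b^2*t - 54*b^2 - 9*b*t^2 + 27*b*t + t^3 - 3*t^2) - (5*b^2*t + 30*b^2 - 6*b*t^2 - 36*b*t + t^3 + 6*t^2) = 13*b^2*t - 84*b^2 - 3*b*t^2 + 63*b*t - 9*t^2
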